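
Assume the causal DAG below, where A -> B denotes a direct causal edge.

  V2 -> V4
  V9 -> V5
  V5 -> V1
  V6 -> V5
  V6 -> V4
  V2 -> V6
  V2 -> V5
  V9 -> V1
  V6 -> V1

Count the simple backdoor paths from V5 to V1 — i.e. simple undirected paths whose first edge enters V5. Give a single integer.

4

A backdoor path from V5 to V1 is any simple undirected path whose first edge points into V5 (i.e. leaves V5 via a parent).
Parents of V5: {V2, V6, V9}.
Enumerating:
  P1: V5 <- V9 -> V1
  P2: V5 <- V2 -> V6 -> V1
  P3: V5 <- V2 -> V4 <- V6 -> V1
  P4: V5 <- V6 -> V1
That exhausts the simple backdoor paths. Count: 4.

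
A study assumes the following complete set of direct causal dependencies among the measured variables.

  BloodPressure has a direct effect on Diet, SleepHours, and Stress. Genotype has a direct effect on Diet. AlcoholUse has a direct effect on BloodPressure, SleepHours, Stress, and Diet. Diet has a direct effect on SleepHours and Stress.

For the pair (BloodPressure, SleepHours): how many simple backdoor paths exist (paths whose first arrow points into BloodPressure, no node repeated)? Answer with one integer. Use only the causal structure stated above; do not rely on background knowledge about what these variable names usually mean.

3

A backdoor path from BloodPressure to SleepHours is any simple undirected path whose first edge points into BloodPressure (i.e. leaves BloodPressure via a parent).
Parents of BloodPressure: {AlcoholUse}.
Enumerating:
  P1: BloodPressure <- AlcoholUse -> Diet -> SleepHours
  P2: BloodPressure <- AlcoholUse -> SleepHours
  P3: BloodPressure <- AlcoholUse -> Stress <- Diet -> SleepHours
That exhausts the simple backdoor paths. Count: 3.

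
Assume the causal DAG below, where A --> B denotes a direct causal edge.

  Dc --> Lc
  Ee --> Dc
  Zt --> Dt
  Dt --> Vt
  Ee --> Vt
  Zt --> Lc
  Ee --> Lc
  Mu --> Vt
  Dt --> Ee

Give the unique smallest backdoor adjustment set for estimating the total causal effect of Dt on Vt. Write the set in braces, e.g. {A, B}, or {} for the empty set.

{}

Variables eligible for adjustment (non-descendants of Dt, excluding Dt and Vt): {Mu, Zt}.
Backdoor paths from Dt to Vt:
  P1: Dt <- Zt -> Lc <- Ee -> Vt
  P2: Dt <- Zt -> Lc <- Dc <- Ee -> Vt
Each backdoor path contains an unconditioned collider, so every path is already blocked with the empty conditioning set:
  P1: blocked at collider Lc (neither it nor any descendant is in the conditioning set).
  P2: blocked at collider Lc (neither it nor any descendant is in the conditioning set).
The empty set is therefore the unique smallest valid set.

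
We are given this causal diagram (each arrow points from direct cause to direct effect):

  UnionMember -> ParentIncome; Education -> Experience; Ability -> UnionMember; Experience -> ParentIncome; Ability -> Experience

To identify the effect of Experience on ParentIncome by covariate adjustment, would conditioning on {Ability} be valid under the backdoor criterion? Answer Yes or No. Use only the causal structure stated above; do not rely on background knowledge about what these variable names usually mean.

Backdoor paths from Experience to ParentIncome (paths whose first edge points into Experience):
  P1: Experience <- Ability -> UnionMember -> ParentIncome
Condition 1 (no descendant of Experience in the set): holds — descendants of Experience are {ParentIncome}; none are in {Ability}.
Condition 2 (every backdoor path blocked by {Ability}):
  P1: blocked at fork node Ability ∈ conditioning set.
{Ability} satisfies the backdoor criterion.

Yes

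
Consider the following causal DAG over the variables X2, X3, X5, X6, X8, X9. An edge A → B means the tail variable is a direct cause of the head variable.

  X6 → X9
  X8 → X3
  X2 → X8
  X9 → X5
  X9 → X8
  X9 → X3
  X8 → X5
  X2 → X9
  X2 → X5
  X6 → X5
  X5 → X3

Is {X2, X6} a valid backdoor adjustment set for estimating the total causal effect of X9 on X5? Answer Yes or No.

Backdoor paths from X9 to X5 (paths whose first edge points into X9):
  P1: X9 <- X2 -> X8 -> X5
  P2: X9 <- X2 -> X8 -> X3 <- X5
  P3: X9 <- X2 -> X5
  P4: X9 <- X6 -> X5
Condition 1 (no descendant of X9 in the set): holds — descendants of X9 are {X3, X5, X8}; none are in {X2, X6}.
Condition 2 (every backdoor path blocked by {X2, X6}):
  P1: blocked at fork node X2 ∈ conditioning set.
  P2: blocked at fork node X2 ∈ conditioning set.
  P3: blocked at fork node X2 ∈ conditioning set.
  P4: blocked at fork node X6 ∈ conditioning set.
{X2, X6} satisfies the backdoor criterion.

Yes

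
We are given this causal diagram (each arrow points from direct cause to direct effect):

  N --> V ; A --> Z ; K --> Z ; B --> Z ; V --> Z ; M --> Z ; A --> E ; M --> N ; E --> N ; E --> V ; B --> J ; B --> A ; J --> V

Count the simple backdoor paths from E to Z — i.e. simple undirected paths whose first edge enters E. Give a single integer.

4

A backdoor path from E to Z is any simple undirected path whose first edge points into E (i.e. leaves E via a parent).
Parents of E: {A}.
Enumerating:
  P1: E <- A <- B -> J -> V <- N <- M -> Z
  P2: E <- A <- B -> J -> V -> Z
  P3: E <- A <- B -> Z
  P4: E <- A -> Z
That exhausts the simple backdoor paths. Count: 4.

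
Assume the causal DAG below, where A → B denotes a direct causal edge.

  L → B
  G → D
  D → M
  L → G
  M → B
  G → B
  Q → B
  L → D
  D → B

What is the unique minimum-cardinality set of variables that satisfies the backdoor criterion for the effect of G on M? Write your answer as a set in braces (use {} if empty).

Variables eligible for adjustment (non-descendants of G, excluding G and M): {L, Q}.
Backdoor paths from G to M:
  P1: G <- L -> D -> M
  P2: G <- L -> D -> B <- M
  P3: G <- L -> B <- D -> M
  P4: G <- L -> B <- M
The empty set is not sufficient: P1 (G <- L -> D -> M) has no collider blocking it and no conditioned non-collider, so it is open.
Try {L}:
  P1: blocked at fork node L ∈ conditioning set.
  P2: blocked at fork node L ∈ conditioning set.
  P3: blocked at fork node L ∈ conditioning set.
  P4: blocked at fork node L ∈ conditioning set.
{L} contains no descendant of G and blocks every backdoor path.
No other singleton works — e.g. {Q} leaves P1 open — so {L} is the unique smallest valid adjustment set.

{L}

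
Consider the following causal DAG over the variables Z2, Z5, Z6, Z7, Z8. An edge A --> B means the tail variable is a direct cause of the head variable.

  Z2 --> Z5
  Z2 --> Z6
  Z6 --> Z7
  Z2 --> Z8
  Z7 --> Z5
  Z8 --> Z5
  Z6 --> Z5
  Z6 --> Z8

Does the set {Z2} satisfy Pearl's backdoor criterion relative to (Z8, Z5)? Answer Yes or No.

Backdoor paths from Z8 to Z5 (paths whose first edge points into Z8):
  P1: Z8 <- Z2 -> Z6 -> Z7 -> Z5
  P2: Z8 <- Z2 -> Z6 -> Z5
  P3: Z8 <- Z2 -> Z5
  P4: Z8 <- Z6 <- Z2 -> Z5
  P5: Z8 <- Z6 -> Z7 -> Z5
  P6: Z8 <- Z6 -> Z5
Condition 1 (no descendant of Z8 in the set): holds — descendants of Z8 are {Z5}; none are in {Z2}.
Condition 2 (every backdoor path blocked by {Z2}):
  P1: blocked at fork node Z2 ∈ conditioning set.
  P2: blocked at fork node Z2 ∈ conditioning set.
  P3: blocked at fork node Z2 ∈ conditioning set.
  P4: blocked at fork node Z2 ∈ conditioning set.
  P5: open — no interior node is in the conditioning set.
  P6: open — no interior node is in the conditioning set.
{Z2} does not satisfy the backdoor criterion.

No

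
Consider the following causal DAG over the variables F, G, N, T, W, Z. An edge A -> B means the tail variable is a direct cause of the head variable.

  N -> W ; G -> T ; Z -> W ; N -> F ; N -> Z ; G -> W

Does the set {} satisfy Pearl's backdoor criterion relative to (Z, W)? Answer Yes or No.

Backdoor paths from Z to W (paths whose first edge points into Z):
  P1: Z <- N -> W
Condition 1 (no descendant of Z in the set): holds — descendants of Z are {W}; none are in {}.
Condition 2 (every backdoor path blocked by {}):
  P1: open — no interior node is in the conditioning set.
{} does not satisfy the backdoor criterion.

No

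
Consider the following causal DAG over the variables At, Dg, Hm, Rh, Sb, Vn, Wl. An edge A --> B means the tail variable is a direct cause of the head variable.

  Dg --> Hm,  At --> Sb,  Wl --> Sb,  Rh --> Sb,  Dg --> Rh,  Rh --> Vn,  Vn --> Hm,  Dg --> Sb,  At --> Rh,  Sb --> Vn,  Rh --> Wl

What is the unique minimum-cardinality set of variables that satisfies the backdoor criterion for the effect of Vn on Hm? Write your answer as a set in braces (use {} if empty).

Variables eligible for adjustment (non-descendants of Vn, excluding Vn and Hm): {At, Dg, Rh, Sb, Wl}.
Backdoor paths from Vn to Hm:
  P1: Vn <- Rh <- At -> Sb <- Dg -> Hm
  P2: Vn <- Rh <- Dg -> Hm
  P3: Vn <- Rh -> Wl -> Sb <- Dg -> Hm
  P4: Vn <- Rh -> Sb <- Dg -> Hm
  P5: Vn <- Sb <- At -> Rh <- Dg -> Hm
  P6: Vn <- Sb <- Dg -> Hm
  P7: Vn <- Sb <- Rh <- Dg -> Hm
  P8: Vn <- Sb <- Wl <- Rh <- Dg -> Hm
The empty set is not sufficient: P2 (Vn <- Rh <- Dg -> Hm) has no collider blocking it and no conditioned non-collider, so it is open.
Try {Dg}:
  P1: blocked at collider Sb (neither it nor any descendant is in the conditioning set).
  P2: blocked at fork node Dg ∈ conditioning set.
  P3: blocked at collider Sb (neither it nor any descendant is in the conditioning set).
  P4: blocked at collider Sb (neither it nor any descendant is in the conditioning set).
  P5: blocked at collider Rh (neither it nor any descendant is in the conditioning set).
  P6: blocked at fork node Dg ∈ conditioning set.
  P7: blocked at fork node Dg ∈ conditioning set.
  P8: blocked at fork node Dg ∈ conditioning set.
{Dg} contains no descendant of Vn and blocks every backdoor path.
No other singleton works — e.g. {At} leaves P2 open — so {Dg} is the unique smallest valid adjustment set.

{Dg}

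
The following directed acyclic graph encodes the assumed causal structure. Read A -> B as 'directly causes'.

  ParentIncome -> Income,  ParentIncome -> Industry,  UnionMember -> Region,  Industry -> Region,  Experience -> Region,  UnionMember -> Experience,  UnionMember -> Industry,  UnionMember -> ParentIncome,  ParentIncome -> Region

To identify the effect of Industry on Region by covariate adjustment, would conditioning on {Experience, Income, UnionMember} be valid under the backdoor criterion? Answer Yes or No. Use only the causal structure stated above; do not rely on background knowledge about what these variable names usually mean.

Backdoor paths from Industry to Region (paths whose first edge points into Industry):
  P1: Industry <- UnionMember -> Experience -> Region
  P2: Industry <- UnionMember -> ParentIncome -> Region
  P3: Industry <- UnionMember -> Region
  P4: Industry <- ParentIncome <- UnionMember -> Experience -> Region
  P5: Industry <- ParentIncome <- UnionMember -> Region
  P6: Industry <- ParentIncome -> Region
Condition 1 (no descendant of Industry in the set): holds — descendants of Industry are {Region}; none are in {Experience, Income, UnionMember}.
Condition 2 (every backdoor path blocked by {Experience, Income, UnionMember}):
  P1: blocked at fork node UnionMember ∈ conditioning set.
  P2: blocked at fork node UnionMember ∈ conditioning set.
  P3: blocked at fork node UnionMember ∈ conditioning set.
  P4: blocked at fork node UnionMember ∈ conditioning set.
  P5: blocked at fork node UnionMember ∈ conditioning set.
  P6: open — no interior node is in the conditioning set.
{Experience, Income, UnionMember} does not satisfy the backdoor criterion.

No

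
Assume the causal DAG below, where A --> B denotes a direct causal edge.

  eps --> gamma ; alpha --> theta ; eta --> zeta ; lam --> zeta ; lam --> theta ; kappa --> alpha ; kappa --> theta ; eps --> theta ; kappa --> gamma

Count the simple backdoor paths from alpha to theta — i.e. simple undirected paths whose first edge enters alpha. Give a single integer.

A backdoor path from alpha to theta is any simple undirected path whose first edge points into alpha (i.e. leaves alpha via a parent).
Parents of alpha: {kappa}.
Enumerating:
  P1: alpha <- kappa -> theta
  P2: alpha <- kappa -> gamma <- eps -> theta
That exhausts the simple backdoor paths. Count: 2.

2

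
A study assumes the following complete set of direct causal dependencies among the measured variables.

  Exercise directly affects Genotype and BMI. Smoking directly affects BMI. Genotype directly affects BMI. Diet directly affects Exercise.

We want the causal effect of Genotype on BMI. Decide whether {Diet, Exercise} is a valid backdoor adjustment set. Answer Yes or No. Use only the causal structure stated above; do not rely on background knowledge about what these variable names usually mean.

Backdoor paths from Genotype to BMI (paths whose first edge points into Genotype):
  P1: Genotype <- Exercise -> BMI
Condition 1 (no descendant of Genotype in the set): holds — descendants of Genotype are {BMI}; none are in {Diet, Exercise}.
Condition 2 (every backdoor path blocked by {Diet, Exercise}):
  P1: blocked at fork node Exercise ∈ conditioning set.
{Diet, Exercise} satisfies the backdoor criterion.

Yes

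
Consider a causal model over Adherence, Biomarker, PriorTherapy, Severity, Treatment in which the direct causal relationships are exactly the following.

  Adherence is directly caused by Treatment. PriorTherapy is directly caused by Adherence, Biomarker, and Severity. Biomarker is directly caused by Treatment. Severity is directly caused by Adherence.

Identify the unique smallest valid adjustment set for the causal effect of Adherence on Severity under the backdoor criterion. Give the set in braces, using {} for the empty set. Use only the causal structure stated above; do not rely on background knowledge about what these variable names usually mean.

Variables eligible for adjustment (non-descendants of Adherence, excluding Adherence and Severity): {Biomarker, Treatment}.
Backdoor paths from Adherence to Severity:
  P1: Adherence <- Treatment -> Biomarker -> PriorTherapy <- Severity
Each backdoor path contains an unconditioned collider, so every path is already blocked with the empty conditioning set:
  P1: blocked at collider PriorTherapy (neither it nor any descendant is in the conditioning set).
The empty set is therefore the unique smallest valid set.

{}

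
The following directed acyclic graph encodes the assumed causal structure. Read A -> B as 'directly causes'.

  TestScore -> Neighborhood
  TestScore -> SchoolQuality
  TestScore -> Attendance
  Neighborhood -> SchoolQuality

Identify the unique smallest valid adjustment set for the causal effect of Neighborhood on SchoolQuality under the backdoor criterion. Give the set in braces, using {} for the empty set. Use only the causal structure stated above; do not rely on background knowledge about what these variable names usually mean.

{TestScore}

Variables eligible for adjustment (non-descendants of Neighborhood, excluding Neighborhood and SchoolQuality): {Attendance, TestScore}.
Backdoor paths from Neighborhood to SchoolQuality:
  P1: Neighborhood <- TestScore -> SchoolQuality
The empty set is not sufficient: P1 (Neighborhood <- TestScore -> SchoolQuality) has no collider blocking it and no conditioned non-collider, so it is open.
Try {TestScore}:
  P1: blocked at fork node TestScore ∈ conditioning set.
{TestScore} contains no descendant of Neighborhood and blocks every backdoor path.
No other singleton works — e.g. {Attendance} leaves P1 open — so {TestScore} is the unique smallest valid adjustment set.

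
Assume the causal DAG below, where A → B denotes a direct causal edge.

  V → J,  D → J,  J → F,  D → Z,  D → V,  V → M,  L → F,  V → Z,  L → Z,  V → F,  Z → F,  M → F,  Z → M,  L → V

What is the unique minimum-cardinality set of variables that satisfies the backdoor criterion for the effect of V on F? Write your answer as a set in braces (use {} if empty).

Variables eligible for adjustment (non-descendants of V, excluding V and F): {D, L}.
Backdoor paths from V to F:
  P1: V <- L -> Z <- D -> J -> F
  P2: V <- L -> Z -> M -> F
  P3: V <- L -> Z -> F
  P4: V <- L -> F
  P5: V <- D -> Z <- L -> F
  P6: V <- D -> Z -> M -> F
  P7: V <- D -> Z -> F
  P8: V <- D -> J -> F
The empty set is not sufficient: P2 (V <- L -> Z -> M -> F) has no collider blocking it and no conditioned non-collider, so it is open.
Try {D, L}:
  P1: blocked at fork node L ∈ conditioning set.
  P2: blocked at fork node L ∈ conditioning set.
  P3: blocked at fork node L ∈ conditioning set.
  P4: blocked at fork node L ∈ conditioning set.
  P5: blocked at fork node D ∈ conditioning set.
  P6: blocked at fork node D ∈ conditioning set.
  P7: blocked at fork node D ∈ conditioning set.
  P8: blocked at fork node D ∈ conditioning set.
{D, L} contains no descendant of V and blocks every backdoor path.
Every element of {D, L} is needed (dropping D leaves P6 open; dropping L leaves P2 open), so no proper subset is valid.
Among all size-2 subsets of the eligible variables, only {D, L} blocks every backdoor path, so it is the unique smallest valid adjustment set.

{D, L}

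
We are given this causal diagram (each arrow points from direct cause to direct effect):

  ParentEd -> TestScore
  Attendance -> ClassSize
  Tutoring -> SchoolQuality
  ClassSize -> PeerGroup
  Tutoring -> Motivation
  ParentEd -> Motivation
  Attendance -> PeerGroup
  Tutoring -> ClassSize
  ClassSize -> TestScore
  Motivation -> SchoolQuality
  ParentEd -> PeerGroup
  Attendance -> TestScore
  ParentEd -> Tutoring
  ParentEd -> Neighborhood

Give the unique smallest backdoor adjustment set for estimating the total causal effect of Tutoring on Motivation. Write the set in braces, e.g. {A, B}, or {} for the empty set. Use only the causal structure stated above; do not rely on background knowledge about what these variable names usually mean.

Variables eligible for adjustment (non-descendants of Tutoring, excluding Tutoring and Motivation): {Attendance, Neighborhood, ParentEd}.
Backdoor paths from Tutoring to Motivation:
  P1: Tutoring <- ParentEd -> Motivation
The empty set is not sufficient: P1 (Tutoring <- ParentEd -> Motivation) has no collider blocking it and no conditioned non-collider, so it is open.
Try {ParentEd}:
  P1: blocked at fork node ParentEd ∈ conditioning set.
{ParentEd} contains no descendant of Tutoring and blocks every backdoor path.
No other singleton works — e.g. {Attendance} leaves P1 open — so {ParentEd} is the unique smallest valid adjustment set.

{ParentEd}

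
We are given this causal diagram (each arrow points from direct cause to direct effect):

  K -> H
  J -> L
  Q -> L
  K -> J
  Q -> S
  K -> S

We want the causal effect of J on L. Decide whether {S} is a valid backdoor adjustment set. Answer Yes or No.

Backdoor paths from J to L (paths whose first edge points into J):
  P1: J <- K -> S <- Q -> L
Condition 1 (no descendant of J in the set): holds — descendants of J are {L}; none are in {S}.
Condition 2 (every backdoor path blocked by {S}):
  P1: open — collider(s) S are conditioned on (or have a conditioned descendant) and no non-collider on the path is in the set.
{S} does not satisfy the backdoor criterion.

No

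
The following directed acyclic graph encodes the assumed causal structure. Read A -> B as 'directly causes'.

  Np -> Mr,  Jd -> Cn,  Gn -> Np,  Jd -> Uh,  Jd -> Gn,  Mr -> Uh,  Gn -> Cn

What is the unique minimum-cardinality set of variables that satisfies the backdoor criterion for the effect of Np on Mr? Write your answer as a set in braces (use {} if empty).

{}

Variables eligible for adjustment (non-descendants of Np, excluding Np and Mr): {Cn, Gn, Jd}.
Backdoor paths from Np to Mr:
  P1: Np <- Gn <- Jd -> Uh <- Mr
  P2: Np <- Gn -> Cn <- Jd -> Uh <- Mr
Each backdoor path contains an unconditioned collider, so every path is already blocked with the empty conditioning set:
  P1: blocked at collider Uh (neither it nor any descendant is in the conditioning set).
  P2: blocked at collider Cn (neither it nor any descendant is in the conditioning set).
The empty set is therefore the unique smallest valid set.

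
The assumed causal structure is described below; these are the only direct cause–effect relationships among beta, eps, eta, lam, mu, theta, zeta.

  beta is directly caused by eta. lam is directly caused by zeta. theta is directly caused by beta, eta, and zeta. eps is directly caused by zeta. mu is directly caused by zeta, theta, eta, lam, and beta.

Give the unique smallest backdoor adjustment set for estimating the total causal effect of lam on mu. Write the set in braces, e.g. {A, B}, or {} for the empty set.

Variables eligible for adjustment (non-descendants of lam, excluding lam and mu): {beta, eps, eta, theta, zeta}.
Backdoor paths from lam to mu:
  P1: lam <- zeta -> theta <- eta -> beta -> mu
  P2: lam <- zeta -> theta <- eta -> mu
  P3: lam <- zeta -> theta <- beta <- eta -> mu
  P4: lam <- zeta -> theta <- beta -> mu
  P5: lam <- zeta -> theta -> mu
  P6: lam <- zeta -> mu
The empty set is not sufficient: P5 (lam <- zeta -> theta -> mu) has no collider blocking it and no conditioned non-collider, so it is open.
Try {zeta}:
  P1: blocked at fork node zeta ∈ conditioning set.
  P2: blocked at fork node zeta ∈ conditioning set.
  P3: blocked at fork node zeta ∈ conditioning set.
  P4: blocked at fork node zeta ∈ conditioning set.
  P5: blocked at fork node zeta ∈ conditioning set.
  P6: blocked at fork node zeta ∈ conditioning set.
{zeta} contains no descendant of lam and blocks every backdoor path.
No other singleton works — e.g. {eta} leaves P5 open — so {zeta} is the unique smallest valid adjustment set.

{zeta}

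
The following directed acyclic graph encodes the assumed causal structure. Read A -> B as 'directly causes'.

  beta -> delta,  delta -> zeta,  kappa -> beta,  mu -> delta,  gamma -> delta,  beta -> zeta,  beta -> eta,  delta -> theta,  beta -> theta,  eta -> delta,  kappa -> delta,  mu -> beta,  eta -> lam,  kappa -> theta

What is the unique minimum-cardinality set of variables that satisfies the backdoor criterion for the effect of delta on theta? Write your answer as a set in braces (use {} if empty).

Variables eligible for adjustment (non-descendants of delta, excluding delta and theta): {beta, eta, gamma, kappa, lam, mu}.
Backdoor paths from delta to theta:
  P1: delta <- mu -> beta <- kappa -> theta
  P2: delta <- mu -> beta -> theta
  P3: delta <- kappa -> beta -> theta
  P4: delta <- kappa -> theta
  P5: delta <- beta <- kappa -> theta
  P6: delta <- beta -> theta
  P7: delta <- eta <- beta <- kappa -> theta
  P8: delta <- eta <- beta -> theta
The empty set is not sufficient: P2 (delta <- mu -> beta -> theta) has no collider blocking it and no conditioned non-collider, so it is open.
Try {beta, kappa}:
  P1: blocked at fork node kappa ∈ conditioning set.
  P2: blocked at chain node beta ∈ conditioning set.
  P3: blocked at fork node kappa ∈ conditioning set.
  P4: blocked at fork node kappa ∈ conditioning set.
  P5: blocked at chain node beta ∈ conditioning set.
  P6: blocked at fork node beta ∈ conditioning set.
  P7: blocked at chain node beta ∈ conditioning set.
  P8: blocked at fork node beta ∈ conditioning set.
{beta, kappa} contains no descendant of delta and blocks every backdoor path.
Every element of {beta, kappa} is needed (dropping beta leaves P2 open; dropping kappa leaves P1 open), so no proper subset is valid.
Among all size-2 subsets of the eligible variables, only {beta, kappa} blocks every backdoor path, so it is the unique smallest valid adjustment set.

{beta, kappa}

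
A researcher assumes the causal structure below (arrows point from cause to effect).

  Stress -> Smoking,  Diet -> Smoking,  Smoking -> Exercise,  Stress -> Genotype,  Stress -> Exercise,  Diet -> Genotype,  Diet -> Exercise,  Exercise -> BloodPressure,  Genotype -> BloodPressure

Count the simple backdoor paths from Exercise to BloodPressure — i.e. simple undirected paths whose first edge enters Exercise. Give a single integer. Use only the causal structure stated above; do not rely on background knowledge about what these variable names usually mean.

6

A backdoor path from Exercise to BloodPressure is any simple undirected path whose first edge points into Exercise (i.e. leaves Exercise via a parent).
Parents of Exercise: {Diet, Smoking, Stress}.
Enumerating:
  P1: Exercise <- Diet -> Genotype -> BloodPressure
  P2: Exercise <- Diet -> Smoking <- Stress -> Genotype -> BloodPressure
  P3: Exercise <- Stress -> Genotype -> BloodPressure
  P4: Exercise <- Stress -> Smoking <- Diet -> Genotype -> BloodPressure
  P5: Exercise <- Smoking <- Diet -> Genotype -> BloodPressure
  P6: Exercise <- Smoking <- Stress -> Genotype -> BloodPressure
That exhausts the simple backdoor paths. Count: 6.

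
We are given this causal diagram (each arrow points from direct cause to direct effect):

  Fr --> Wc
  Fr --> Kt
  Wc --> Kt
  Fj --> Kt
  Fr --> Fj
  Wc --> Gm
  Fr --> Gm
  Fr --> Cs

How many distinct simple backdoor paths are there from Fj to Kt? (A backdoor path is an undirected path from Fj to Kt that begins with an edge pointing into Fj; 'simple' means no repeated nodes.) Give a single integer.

A backdoor path from Fj to Kt is any simple undirected path whose first edge points into Fj (i.e. leaves Fj via a parent).
Parents of Fj: {Fr}.
Enumerating:
  P1: Fj <- Fr -> Wc -> Kt
  P2: Fj <- Fr -> Kt
  P3: Fj <- Fr -> Gm <- Wc -> Kt
That exhausts the simple backdoor paths. Count: 3.

3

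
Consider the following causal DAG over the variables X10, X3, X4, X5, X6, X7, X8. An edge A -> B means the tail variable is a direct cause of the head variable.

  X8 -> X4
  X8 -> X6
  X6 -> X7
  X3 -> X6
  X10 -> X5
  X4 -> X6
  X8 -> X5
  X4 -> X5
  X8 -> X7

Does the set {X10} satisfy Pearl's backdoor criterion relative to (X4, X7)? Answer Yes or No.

Backdoor paths from X4 to X7 (paths whose first edge points into X4):
  P1: X4 <- X8 -> X6 -> X7
  P2: X4 <- X8 -> X7
Condition 1 (no descendant of X4 in the set): holds — descendants of X4 are {X5, X6, X7}; none are in {X10}.
Condition 2 (every backdoor path blocked by {X10}):
  P1: open — no interior node is in the conditioning set.
  P2: open — no interior node is in the conditioning set.
{X10} does not satisfy the backdoor criterion.

No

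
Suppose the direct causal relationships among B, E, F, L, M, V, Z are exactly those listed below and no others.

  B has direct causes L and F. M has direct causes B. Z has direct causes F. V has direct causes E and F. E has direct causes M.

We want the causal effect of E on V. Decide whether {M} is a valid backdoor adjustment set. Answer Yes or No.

Yes

Backdoor paths from E to V (paths whose first edge points into E):
  P1: E <- M <- B <- F -> V
Condition 1 (no descendant of E in the set): holds — descendants of E are {V}; none are in {M}.
Condition 2 (every backdoor path blocked by {M}):
  P1: blocked at chain node M ∈ conditioning set.
{M} satisfies the backdoor criterion.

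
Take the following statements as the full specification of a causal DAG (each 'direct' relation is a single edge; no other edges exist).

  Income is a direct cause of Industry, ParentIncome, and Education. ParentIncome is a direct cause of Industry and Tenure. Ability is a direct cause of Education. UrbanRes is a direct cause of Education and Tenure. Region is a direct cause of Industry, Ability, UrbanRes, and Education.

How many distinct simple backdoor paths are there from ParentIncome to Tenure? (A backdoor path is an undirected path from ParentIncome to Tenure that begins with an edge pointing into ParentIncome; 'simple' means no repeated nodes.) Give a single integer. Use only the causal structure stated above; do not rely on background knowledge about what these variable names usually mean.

A backdoor path from ParentIncome to Tenure is any simple undirected path whose first edge points into ParentIncome (i.e. leaves ParentIncome via a parent).
Parents of ParentIncome: {Income}.
Enumerating:
  P1: ParentIncome <- Income -> Industry <- Region -> UrbanRes -> Tenure
  P2: ParentIncome <- Income -> Industry <- Region -> Ability -> Education <- UrbanRes -> Tenure
  P3: ParentIncome <- Income -> Industry <- Region -> Education <- UrbanRes -> Tenure
  P4: ParentIncome <- Income -> Education <- Region -> UrbanRes -> Tenure
  P5: ParentIncome <- Income -> Education <- UrbanRes -> Tenure
  P6: ParentIncome <- Income -> Education <- Ability <- Region -> UrbanRes -> Tenure
That exhausts the simple backdoor paths. Count: 6.

6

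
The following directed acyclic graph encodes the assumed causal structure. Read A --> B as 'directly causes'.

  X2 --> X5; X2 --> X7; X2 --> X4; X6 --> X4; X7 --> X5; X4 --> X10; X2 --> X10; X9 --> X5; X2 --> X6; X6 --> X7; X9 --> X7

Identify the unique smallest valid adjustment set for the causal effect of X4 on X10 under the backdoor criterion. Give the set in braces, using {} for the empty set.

Variables eligible for adjustment (non-descendants of X4, excluding X4 and X10): {X2, X5, X6, X7, X9}.
Backdoor paths from X4 to X10:
  P1: X4 <- X2 -> X10
  P2: X4 <- X6 <- X2 -> X10
  P3: X4 <- X6 -> X7 <- X2 -> X10
  P4: X4 <- X6 -> X7 <- X9 -> X5 <- X2 -> X10
  P5: X4 <- X6 -> X7 -> X5 <- X2 -> X10
The empty set is not sufficient: P1 (X4 <- X2 -> X10) has no collider blocking it and no conditioned non-collider, so it is open.
Try {X2}:
  P1: blocked at fork node X2 ∈ conditioning set.
  P2: blocked at fork node X2 ∈ conditioning set.
  P3: blocked at collider X7 (neither it nor any descendant is in the conditioning set).
  P4: blocked at collider X7 (neither it nor any descendant is in the conditioning set).
  P5: blocked at collider X5 (neither it nor any descendant is in the conditioning set).
{X2} contains no descendant of X4 and blocks every backdoor path.
No other singleton works — e.g. {X6} leaves P1 open — so {X2} is the unique smallest valid adjustment set.

{X2}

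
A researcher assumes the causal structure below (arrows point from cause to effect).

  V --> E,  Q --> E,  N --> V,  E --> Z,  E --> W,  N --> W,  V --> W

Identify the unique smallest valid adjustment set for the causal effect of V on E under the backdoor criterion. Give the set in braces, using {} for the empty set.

Variables eligible for adjustment (non-descendants of V, excluding V and E): {N, Q}.
Backdoor paths from V to E:
  P1: V <- N -> W <- E
Each backdoor path contains an unconditioned collider, so every path is already blocked with the empty conditioning set:
  P1: blocked at collider W (neither it nor any descendant is in the conditioning set).
The empty set is therefore the unique smallest valid set.

{}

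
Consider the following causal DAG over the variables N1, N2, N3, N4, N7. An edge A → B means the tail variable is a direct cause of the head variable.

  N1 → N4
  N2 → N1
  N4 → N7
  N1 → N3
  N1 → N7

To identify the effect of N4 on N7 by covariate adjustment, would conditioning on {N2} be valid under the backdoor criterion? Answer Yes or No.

No

Backdoor paths from N4 to N7 (paths whose first edge points into N4):
  P1: N4 <- N1 -> N7
Condition 1 (no descendant of N4 in the set): holds — descendants of N4 are {N7}; none are in {N2}.
Condition 2 (every backdoor path blocked by {N2}):
  P1: open — no interior node is in the conditioning set.
{N2} does not satisfy the backdoor criterion.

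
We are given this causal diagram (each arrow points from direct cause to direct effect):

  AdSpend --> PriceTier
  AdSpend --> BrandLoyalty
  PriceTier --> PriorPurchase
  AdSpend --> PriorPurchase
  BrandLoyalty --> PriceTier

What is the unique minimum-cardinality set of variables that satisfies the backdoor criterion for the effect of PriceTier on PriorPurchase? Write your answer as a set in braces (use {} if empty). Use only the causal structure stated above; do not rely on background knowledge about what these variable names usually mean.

{AdSpend}

Variables eligible for adjustment (non-descendants of PriceTier, excluding PriceTier and PriorPurchase): {AdSpend, BrandLoyalty}.
Backdoor paths from PriceTier to PriorPurchase:
  P1: PriceTier <- AdSpend -> PriorPurchase
  P2: PriceTier <- BrandLoyalty <- AdSpend -> PriorPurchase
The empty set is not sufficient: P1 (PriceTier <- AdSpend -> PriorPurchase) has no collider blocking it and no conditioned non-collider, so it is open.
Try {AdSpend}:
  P1: blocked at fork node AdSpend ∈ conditioning set.
  P2: blocked at fork node AdSpend ∈ conditioning set.
{AdSpend} contains no descendant of PriceTier and blocks every backdoor path.
No other singleton works — e.g. {BrandLoyalty} leaves P1 open — so {AdSpend} is the unique smallest valid adjustment set.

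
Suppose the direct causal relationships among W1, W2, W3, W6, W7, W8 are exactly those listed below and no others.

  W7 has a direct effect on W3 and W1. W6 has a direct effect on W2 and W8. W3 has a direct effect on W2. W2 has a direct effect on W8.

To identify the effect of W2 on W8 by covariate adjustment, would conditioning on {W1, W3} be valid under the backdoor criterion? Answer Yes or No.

Backdoor paths from W2 to W8 (paths whose first edge points into W2):
  P1: W2 <- W6 -> W8
Condition 1 (no descendant of W2 in the set): holds — descendants of W2 are {W8}; none are in {W1, W3}.
Condition 2 (every backdoor path blocked by {W1, W3}):
  P1: open — no interior node is in the conditioning set.
{W1, W3} does not satisfy the backdoor criterion.

No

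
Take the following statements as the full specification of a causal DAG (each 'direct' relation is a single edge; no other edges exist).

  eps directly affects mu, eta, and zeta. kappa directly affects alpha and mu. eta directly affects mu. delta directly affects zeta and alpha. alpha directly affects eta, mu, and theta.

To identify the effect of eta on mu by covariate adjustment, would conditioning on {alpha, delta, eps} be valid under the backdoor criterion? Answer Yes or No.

Backdoor paths from eta to mu (paths whose first edge points into eta):
  P1: eta <- eps -> zeta <- delta -> alpha <- kappa -> mu
  P2: eta <- eps -> zeta <- delta -> alpha -> mu
  P3: eta <- eps -> mu
  P4: eta <- alpha <- kappa -> mu
  P5: eta <- alpha <- delta -> zeta <- eps -> mu
  P6: eta <- alpha -> mu
Condition 1 (no descendant of eta in the set): holds — descendants of eta are {mu}; none are in {alpha, delta, eps}.
Condition 2 (every backdoor path blocked by {alpha, delta, eps}):
  P1: blocked at fork node eps ∈ conditioning set.
  P2: blocked at fork node eps ∈ conditioning set.
  P3: blocked at fork node eps ∈ conditioning set.
  P4: blocked at chain node alpha ∈ conditioning set.
  P5: blocked at chain node alpha ∈ conditioning set.
  P6: blocked at fork node alpha ∈ conditioning set.
{alpha, delta, eps} satisfies the backdoor criterion.

Yes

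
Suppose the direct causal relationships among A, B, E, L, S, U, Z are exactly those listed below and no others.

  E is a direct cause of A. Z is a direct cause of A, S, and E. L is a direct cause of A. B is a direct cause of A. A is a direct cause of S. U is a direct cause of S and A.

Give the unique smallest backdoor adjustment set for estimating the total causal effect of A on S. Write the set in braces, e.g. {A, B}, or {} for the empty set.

Variables eligible for adjustment (non-descendants of A, excluding A and S): {B, E, L, U, Z}.
Backdoor paths from A to S:
  P1: A <- Z -> S
  P2: A <- U -> S
  P3: A <- E <- Z -> S
The empty set is not sufficient: P1 (A <- Z -> S) has no collider blocking it and no conditioned non-collider, so it is open.
Try {U, Z}:
  P1: blocked at fork node Z ∈ conditioning set.
  P2: blocked at fork node U ∈ conditioning set.
  P3: blocked at fork node Z ∈ conditioning set.
{U, Z} contains no descendant of A and blocks every backdoor path.
Every element of {U, Z} is needed (dropping U leaves P2 open; dropping Z leaves P1 open), so no proper subset is valid.
Among all size-2 subsets of the eligible variables, only {U, Z} blocks every backdoor path, so it is the unique smallest valid adjustment set.

{U, Z}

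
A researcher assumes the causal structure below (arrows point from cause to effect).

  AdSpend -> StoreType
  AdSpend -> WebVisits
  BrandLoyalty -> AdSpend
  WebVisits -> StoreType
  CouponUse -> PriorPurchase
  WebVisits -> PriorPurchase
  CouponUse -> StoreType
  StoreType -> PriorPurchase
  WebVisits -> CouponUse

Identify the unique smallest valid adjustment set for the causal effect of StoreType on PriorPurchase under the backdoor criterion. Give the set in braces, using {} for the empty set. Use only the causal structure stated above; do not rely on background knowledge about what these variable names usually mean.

{CouponUse, WebVisits}

Variables eligible for adjustment (non-descendants of StoreType, excluding StoreType and PriorPurchase): {AdSpend, BrandLoyalty, CouponUse, WebVisits}.
Backdoor paths from StoreType to PriorPurchase:
  P1: StoreType <- AdSpend -> WebVisits -> CouponUse -> PriorPurchase
  P2: StoreType <- AdSpend -> WebVisits -> PriorPurchase
  P3: StoreType <- WebVisits -> CouponUse -> PriorPurchase
  P4: StoreType <- WebVisits -> PriorPurchase
  P5: StoreType <- CouponUse <- WebVisits -> PriorPurchase
  P6: StoreType <- CouponUse -> PriorPurchase
The empty set is not sufficient: P1 (StoreType <- AdSpend -> WebVisits -> CouponUse -> PriorPurchase) has no collider blocking it and no conditioned non-collider, so it is open.
Try {CouponUse, WebVisits}:
  P1: blocked at chain node WebVisits ∈ conditioning set.
  P2: blocked at chain node WebVisits ∈ conditioning set.
  P3: blocked at fork node WebVisits ∈ conditioning set.
  P4: blocked at fork node WebVisits ∈ conditioning set.
  P5: blocked at chain node CouponUse ∈ conditioning set.
  P6: blocked at fork node CouponUse ∈ conditioning set.
{CouponUse, WebVisits} contains no descendant of StoreType and blocks every backdoor path.
Every element of {CouponUse, WebVisits} is needed (dropping CouponUse leaves P6 open; dropping WebVisits leaves P2 open), so no proper subset is valid.
Among all size-2 subsets of the eligible variables, only {CouponUse, WebVisits} blocks every backdoor path, so it is the unique smallest valid adjustment set.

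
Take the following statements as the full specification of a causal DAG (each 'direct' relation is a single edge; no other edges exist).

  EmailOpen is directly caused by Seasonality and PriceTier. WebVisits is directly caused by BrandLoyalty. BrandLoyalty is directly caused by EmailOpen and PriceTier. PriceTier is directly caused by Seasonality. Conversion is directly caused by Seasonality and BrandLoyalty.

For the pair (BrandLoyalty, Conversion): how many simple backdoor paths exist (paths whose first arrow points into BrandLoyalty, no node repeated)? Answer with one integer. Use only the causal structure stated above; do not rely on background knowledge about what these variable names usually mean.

4

A backdoor path from BrandLoyalty to Conversion is any simple undirected path whose first edge points into BrandLoyalty (i.e. leaves BrandLoyalty via a parent).
Parents of BrandLoyalty: {EmailOpen, PriceTier}.
Enumerating:
  P1: BrandLoyalty <- PriceTier <- Seasonality -> Conversion
  P2: BrandLoyalty <- PriceTier -> EmailOpen <- Seasonality -> Conversion
  P3: BrandLoyalty <- EmailOpen <- Seasonality -> Conversion
  P4: BrandLoyalty <- EmailOpen <- PriceTier <- Seasonality -> Conversion
That exhausts the simple backdoor paths. Count: 4.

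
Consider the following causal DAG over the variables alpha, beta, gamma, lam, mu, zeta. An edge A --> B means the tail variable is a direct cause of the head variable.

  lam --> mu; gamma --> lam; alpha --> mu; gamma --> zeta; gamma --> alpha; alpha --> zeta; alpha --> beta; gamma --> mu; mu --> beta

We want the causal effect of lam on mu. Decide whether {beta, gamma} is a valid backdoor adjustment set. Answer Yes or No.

No

Backdoor paths from lam to mu (paths whose first edge points into lam):
  P1: lam <- gamma -> alpha -> mu
  P2: lam <- gamma -> alpha -> beta <- mu
  P3: lam <- gamma -> mu
  P4: lam <- gamma -> zeta <- alpha -> mu
  P5: lam <- gamma -> zeta <- alpha -> beta <- mu
Condition 1 (no descendant of lam in the set): FAILS — beta is a descendant of lam.
Condition 2 (every backdoor path blocked by {beta, gamma}):
  P1: blocked at fork node gamma ∈ conditioning set.
  P2: blocked at fork node gamma ∈ conditioning set.
  P3: blocked at fork node gamma ∈ conditioning set.
  P4: blocked at fork node gamma ∈ conditioning set.
  P5: blocked at fork node gamma ∈ conditioning set.
{beta, gamma} does not satisfy the backdoor criterion.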